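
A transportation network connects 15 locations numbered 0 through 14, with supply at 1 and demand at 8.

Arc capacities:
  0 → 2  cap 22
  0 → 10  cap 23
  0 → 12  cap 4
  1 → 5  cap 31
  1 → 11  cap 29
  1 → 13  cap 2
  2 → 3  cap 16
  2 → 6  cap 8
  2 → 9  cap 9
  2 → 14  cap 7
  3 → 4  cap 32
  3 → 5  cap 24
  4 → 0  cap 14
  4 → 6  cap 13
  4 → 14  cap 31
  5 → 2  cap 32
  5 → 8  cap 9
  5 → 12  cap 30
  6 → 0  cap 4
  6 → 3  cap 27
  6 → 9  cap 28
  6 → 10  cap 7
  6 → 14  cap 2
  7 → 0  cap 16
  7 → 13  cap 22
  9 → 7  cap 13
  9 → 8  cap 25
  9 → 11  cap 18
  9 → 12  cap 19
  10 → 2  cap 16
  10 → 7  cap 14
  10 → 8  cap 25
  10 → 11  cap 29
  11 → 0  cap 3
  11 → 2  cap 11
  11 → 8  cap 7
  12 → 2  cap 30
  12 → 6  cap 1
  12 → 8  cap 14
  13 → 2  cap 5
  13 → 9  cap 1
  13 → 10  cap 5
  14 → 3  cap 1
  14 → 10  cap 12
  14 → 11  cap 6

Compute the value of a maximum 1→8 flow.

Maximum flow value: 54

augment #1: 1→5→8 bottleneck 9, total now 9
augment #2: 1→11→8 bottleneck 7, total now 16
augment #3: 1→5→12→8 bottleneck 14, total now 30
augment #4: 1→13→9→8 bottleneck 1, total now 31
augment #5: 1→13→10→8 bottleneck 1, total now 32
augment #6: 1→5→2→9→8 bottleneck 8, total now 40
augment #7: 1→11→0→10→8 bottleneck 3, total now 43
augment #8: 1→11→2→9→8 bottleneck 1, total now 44
augment #9: 1→11→2→6→9→8 bottleneck 8, total now 52
augment #10: 1→11→2→14→10→8 bottleneck 2, total now 54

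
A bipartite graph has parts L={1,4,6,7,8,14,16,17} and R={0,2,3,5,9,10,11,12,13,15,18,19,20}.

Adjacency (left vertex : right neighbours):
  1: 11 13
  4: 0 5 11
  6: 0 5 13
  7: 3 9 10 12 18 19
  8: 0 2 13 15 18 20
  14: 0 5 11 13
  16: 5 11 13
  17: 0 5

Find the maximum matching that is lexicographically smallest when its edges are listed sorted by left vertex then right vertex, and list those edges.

|M| = 6 (so the lex-smallest maximum matching has 6 edges)
process left vertices in ascending order; for each, take the smallest-labelled available neighbour that still permits 6 edges overall, or leave it unmatched if none does
lex-smallest matching: {1-11, 4-0, 6-5, 7-3, 8-2, 14-13}

Lex-smallest maximum matching: {(1,11), (4,0), (6,5), (7,3), (8,2), (14,13)}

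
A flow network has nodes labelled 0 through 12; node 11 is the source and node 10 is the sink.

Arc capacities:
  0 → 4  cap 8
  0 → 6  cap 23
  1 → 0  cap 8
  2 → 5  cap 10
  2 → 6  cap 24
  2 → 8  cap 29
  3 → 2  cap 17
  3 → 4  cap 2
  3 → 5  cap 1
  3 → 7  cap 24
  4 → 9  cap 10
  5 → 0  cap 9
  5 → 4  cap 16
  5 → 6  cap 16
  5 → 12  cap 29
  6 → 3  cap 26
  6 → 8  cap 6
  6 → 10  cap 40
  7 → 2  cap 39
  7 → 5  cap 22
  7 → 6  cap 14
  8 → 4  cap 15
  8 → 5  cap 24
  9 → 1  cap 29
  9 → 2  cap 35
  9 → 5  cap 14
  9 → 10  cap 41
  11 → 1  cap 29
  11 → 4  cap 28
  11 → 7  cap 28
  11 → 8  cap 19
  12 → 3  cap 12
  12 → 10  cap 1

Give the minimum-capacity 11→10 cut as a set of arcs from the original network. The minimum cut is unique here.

augment #1: 11→4→9→10 push 10
augment #2: 11→7→6→10 push 14
augment #3: 11→1→0→6→10 push 8
augment #4: 11→7→2→6→10 push 14
augment #5: 11→8→5→6→10 push 4
augment #6: 11→8→5→12→10 push 1
max flow = 51; residual-reachable set from 11 gives S-side
cut edges (S→T): {(4,9), (6,10), (12,10)} total cap 51

Min-cut arcs: {(4,9), (6,10), (12,10)} (total capacity 51)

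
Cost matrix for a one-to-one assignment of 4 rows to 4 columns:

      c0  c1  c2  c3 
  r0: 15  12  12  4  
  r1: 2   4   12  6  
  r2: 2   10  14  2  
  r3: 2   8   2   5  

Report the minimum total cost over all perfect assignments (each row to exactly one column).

optimal assignment: row0→col3 (cost 4), row1→col1 (cost 4), row2→col0 (cost 2), row3→col2 (cost 2)
total = 4 + 4 + 2 + 2 = 12

Minimum assignment cost: 12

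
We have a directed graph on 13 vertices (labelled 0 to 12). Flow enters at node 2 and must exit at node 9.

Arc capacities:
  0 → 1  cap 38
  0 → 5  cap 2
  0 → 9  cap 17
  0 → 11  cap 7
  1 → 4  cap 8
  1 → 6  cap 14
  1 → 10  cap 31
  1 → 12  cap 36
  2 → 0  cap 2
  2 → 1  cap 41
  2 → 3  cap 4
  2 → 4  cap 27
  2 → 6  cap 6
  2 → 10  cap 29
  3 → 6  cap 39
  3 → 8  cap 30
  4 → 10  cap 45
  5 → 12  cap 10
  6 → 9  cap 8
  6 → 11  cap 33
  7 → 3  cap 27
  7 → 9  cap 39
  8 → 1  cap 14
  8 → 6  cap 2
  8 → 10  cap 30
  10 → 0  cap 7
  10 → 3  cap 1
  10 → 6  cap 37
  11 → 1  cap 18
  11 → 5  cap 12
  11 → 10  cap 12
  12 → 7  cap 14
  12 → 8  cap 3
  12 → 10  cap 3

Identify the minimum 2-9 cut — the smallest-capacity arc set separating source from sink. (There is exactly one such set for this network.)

Min-cut arcs: {(2,0), (6,9), (10,0), (12,7)} (total capacity 31)

augment #1: 2→0→9 push 2
augment #2: 2→6→9 push 6
augment #3: 2→1→6→9 push 2
augment #4: 2→10→0→9 push 7
augment #5: 2→1→12→7→9 push 14
max flow = 31; residual-reachable set from 2 gives S-side
cut edges (S→T): {(2,0), (6,9), (10,0), (12,7)} total cap 31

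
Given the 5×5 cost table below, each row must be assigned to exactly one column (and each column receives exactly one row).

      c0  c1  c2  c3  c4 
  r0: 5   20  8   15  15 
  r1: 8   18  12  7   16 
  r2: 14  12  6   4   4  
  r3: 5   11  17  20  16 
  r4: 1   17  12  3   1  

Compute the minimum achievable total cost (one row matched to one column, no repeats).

optimal assignment: row0→col0 (cost 5), row1→col3 (cost 7), row2→col2 (cost 6), row3→col1 (cost 11), row4→col4 (cost 1)
total = 5 + 7 + 6 + 11 + 1 = 30

Minimum assignment cost: 30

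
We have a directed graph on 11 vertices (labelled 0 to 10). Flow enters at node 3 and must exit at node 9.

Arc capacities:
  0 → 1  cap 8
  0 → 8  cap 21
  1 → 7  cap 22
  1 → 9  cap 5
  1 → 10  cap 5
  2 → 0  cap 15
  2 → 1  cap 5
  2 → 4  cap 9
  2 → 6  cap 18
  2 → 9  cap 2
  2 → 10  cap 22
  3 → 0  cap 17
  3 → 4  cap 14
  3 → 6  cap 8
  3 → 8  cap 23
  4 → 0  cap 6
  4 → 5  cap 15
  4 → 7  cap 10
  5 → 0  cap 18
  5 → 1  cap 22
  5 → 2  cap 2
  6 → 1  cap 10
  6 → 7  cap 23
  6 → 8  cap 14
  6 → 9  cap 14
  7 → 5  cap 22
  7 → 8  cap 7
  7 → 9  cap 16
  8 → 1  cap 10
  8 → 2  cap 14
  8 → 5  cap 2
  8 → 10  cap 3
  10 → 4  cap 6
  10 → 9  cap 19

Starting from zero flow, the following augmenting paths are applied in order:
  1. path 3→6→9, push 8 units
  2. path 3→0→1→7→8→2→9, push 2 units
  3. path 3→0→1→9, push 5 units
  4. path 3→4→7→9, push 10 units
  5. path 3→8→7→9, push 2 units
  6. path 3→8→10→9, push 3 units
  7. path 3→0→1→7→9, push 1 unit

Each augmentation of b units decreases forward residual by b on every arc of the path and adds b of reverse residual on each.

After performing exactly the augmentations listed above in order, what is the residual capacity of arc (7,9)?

Residual capacity of (7,9): 3

after path 1 (3→6→9, push 8): res(7,9)=16
after path 2 (3→0→1→7→8→2→9, push 2): res(7,9)=16
after path 3 (3→0→1→9, push 5): res(7,9)=16
after path 4 (3→4→7→9, push 10): res(7,9)=6
after path 5 (3→8→7→9, push 2): res(7,9)=4
after path 6 (3→8→10→9, push 3): res(7,9)=4
after path 7 (3→0→1→7→9, push 1): res(7,9)=3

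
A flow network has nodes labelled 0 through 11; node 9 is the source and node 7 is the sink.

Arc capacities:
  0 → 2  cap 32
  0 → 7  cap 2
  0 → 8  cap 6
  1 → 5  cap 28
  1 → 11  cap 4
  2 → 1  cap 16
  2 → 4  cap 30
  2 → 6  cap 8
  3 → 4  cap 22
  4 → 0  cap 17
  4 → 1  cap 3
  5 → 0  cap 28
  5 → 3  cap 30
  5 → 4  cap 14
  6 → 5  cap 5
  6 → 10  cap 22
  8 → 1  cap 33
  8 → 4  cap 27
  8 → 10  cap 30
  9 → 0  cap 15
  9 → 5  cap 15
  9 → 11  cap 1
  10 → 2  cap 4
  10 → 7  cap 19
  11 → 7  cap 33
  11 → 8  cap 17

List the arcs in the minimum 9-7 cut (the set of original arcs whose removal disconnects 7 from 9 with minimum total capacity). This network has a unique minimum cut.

augment #1: 9→0→7 push 2
augment #2: 9→11→7 push 1
augment #3: 9→0→8→10→7 push 6
augment #4: 9→0→2→1→11→7 push 4
augment #5: 9→0→2→6→10→7 push 3
augment #6: 9→5→0→2→6→10→7 push 5
max flow = 21; residual-reachable set from 9 gives S-side
cut edges (S→T): {(0,7), (0,8), (1,11), (2,6), (9,11)} total cap 21

Min-cut arcs: {(0,7), (0,8), (1,11), (2,6), (9,11)} (total capacity 21)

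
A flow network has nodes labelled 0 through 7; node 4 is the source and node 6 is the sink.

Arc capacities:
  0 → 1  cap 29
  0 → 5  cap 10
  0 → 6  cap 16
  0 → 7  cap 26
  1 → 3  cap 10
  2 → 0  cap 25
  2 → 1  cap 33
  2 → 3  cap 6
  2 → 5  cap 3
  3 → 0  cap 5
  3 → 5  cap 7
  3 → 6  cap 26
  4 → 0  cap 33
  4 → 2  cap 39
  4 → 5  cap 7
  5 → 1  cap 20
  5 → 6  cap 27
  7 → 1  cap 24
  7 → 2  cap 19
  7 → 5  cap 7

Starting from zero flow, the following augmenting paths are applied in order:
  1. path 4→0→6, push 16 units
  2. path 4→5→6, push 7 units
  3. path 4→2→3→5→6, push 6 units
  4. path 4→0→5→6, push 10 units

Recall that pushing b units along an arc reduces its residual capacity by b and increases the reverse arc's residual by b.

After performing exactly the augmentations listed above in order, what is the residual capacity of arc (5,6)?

after path 1 (4→0→6, push 16): res(5,6)=27
after path 2 (4→5→6, push 7): res(5,6)=20
after path 3 (4→2→3→5→6, push 6): res(5,6)=14
after path 4 (4→0→5→6, push 10): res(5,6)=4

Residual capacity of (5,6): 4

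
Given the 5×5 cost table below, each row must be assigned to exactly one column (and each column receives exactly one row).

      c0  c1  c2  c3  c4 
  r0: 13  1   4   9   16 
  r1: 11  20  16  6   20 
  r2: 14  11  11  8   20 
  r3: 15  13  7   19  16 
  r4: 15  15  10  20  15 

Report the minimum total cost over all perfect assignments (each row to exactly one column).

Minimum assignment cost: 42

optimal assignment: row0→col1 (cost 1), row1→col0 (cost 11), row2→col3 (cost 8), row3→col2 (cost 7), row4→col4 (cost 15)
total = 1 + 11 + 8 + 7 + 15 = 42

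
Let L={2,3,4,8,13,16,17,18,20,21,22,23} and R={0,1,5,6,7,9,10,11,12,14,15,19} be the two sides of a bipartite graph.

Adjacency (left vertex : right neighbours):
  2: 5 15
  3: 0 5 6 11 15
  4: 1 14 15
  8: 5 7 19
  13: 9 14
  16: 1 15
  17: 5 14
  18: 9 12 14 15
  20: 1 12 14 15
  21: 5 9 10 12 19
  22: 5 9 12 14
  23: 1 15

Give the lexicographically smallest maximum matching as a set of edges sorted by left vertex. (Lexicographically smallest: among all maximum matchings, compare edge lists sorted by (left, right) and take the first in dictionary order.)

Lex-smallest maximum matching: {(2,5), (3,0), (4,1), (8,7), (13,9), (16,15), (17,14), (18,12), (21,10)}

|M| = 9 (so the lex-smallest maximum matching has 9 edges)
process left vertices in ascending order; for each, take the smallest-labelled available neighbour that still permits 9 edges overall, or leave it unmatched if none does
lex-smallest matching: {2-5, 3-0, 4-1, 8-7, 13-9, 16-15, 17-14, 18-12, 21-10}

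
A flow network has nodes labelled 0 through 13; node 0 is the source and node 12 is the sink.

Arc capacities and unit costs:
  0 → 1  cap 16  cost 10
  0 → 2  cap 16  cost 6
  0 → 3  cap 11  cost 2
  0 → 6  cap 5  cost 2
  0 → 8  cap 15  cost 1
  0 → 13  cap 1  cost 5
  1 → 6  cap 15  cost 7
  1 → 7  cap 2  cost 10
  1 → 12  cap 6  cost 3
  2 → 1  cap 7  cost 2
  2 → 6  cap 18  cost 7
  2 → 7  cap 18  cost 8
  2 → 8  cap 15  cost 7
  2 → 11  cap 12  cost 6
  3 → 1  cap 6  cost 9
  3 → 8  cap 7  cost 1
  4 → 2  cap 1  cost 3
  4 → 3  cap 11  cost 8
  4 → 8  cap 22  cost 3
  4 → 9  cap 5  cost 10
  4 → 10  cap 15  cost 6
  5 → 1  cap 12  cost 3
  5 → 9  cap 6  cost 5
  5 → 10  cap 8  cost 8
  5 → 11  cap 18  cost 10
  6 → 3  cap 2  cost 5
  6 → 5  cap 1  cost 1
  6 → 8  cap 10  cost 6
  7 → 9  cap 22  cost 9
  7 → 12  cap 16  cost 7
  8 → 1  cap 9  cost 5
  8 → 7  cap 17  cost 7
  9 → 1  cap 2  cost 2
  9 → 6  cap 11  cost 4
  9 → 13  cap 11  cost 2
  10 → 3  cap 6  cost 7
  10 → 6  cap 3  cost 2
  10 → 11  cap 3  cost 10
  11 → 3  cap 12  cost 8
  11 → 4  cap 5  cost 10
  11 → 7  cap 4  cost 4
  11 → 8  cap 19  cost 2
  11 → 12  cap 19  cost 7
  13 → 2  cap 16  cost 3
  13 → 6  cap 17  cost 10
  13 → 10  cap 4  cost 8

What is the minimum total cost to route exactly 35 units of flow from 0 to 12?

Minimum cost for 35 units: 556

shortest-cost path #1: 0→8→1→12 push 6 @ unit cost 9 (adds 54)
shortest-cost path #2: 0→8→7→12 push 9 @ unit cost 15 (adds 135)
shortest-cost path #3: 0→6→5→1→8→7→12 push 1 @ unit cost 15 (adds 15)
shortest-cost path #4: 0→3→8→7→12 push 6 @ unit cost 17 (adds 102)
shortest-cost path #5: 0→2→11→12 push 12 @ unit cost 19 (adds 228)
shortest-cost path #6: 0→2→1→5→11→12 push 1 @ unit cost 22 (adds 22)
total cost = 556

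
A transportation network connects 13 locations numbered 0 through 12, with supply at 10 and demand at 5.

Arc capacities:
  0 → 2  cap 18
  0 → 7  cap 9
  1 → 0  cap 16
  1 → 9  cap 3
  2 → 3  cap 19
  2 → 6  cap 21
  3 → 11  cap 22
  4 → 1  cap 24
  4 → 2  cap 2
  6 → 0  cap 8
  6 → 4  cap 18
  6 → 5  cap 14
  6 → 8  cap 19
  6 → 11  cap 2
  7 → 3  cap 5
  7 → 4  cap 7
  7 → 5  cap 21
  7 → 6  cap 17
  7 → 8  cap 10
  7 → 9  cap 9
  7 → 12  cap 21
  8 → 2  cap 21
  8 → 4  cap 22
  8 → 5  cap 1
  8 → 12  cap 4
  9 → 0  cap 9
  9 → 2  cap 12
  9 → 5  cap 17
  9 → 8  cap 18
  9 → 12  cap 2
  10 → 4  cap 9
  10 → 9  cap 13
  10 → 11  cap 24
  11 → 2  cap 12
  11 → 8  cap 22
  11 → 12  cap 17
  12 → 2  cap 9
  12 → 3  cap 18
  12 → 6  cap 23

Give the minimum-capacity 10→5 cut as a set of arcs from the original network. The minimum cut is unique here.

Min-cut arcs: {(0,7), (1,9), (6,5), (8,5), (10,9)} (total capacity 40)

augment #1: 10→9→5 push 13
augment #2: 10→11→8→5 push 1
augment #3: 10→4→1→9→5 push 3
augment #4: 10→4→2→6→5 push 2
augment #5: 10→11→2→6→5 push 12
augment #6: 10→4→1→0→7→5 push 4
augment #7: 10→11→12→6→0→7→5 push 5
max flow = 40; residual-reachable set from 10 gives S-side
cut edges (S→T): {(0,7), (1,9), (6,5), (8,5), (10,9)} total cap 40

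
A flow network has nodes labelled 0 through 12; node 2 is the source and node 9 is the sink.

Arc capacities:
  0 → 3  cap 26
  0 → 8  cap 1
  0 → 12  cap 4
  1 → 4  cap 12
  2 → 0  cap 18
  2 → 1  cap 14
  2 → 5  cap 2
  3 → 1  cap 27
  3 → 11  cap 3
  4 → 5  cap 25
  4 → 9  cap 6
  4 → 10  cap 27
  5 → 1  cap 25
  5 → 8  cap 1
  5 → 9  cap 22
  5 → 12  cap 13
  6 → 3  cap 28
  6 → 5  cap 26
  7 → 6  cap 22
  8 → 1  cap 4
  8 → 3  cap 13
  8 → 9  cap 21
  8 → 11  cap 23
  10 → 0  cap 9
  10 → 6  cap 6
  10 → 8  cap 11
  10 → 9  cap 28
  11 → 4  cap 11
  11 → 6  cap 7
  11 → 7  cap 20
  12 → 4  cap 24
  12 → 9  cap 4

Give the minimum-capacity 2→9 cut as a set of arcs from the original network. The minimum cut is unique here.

Min-cut arcs: {(0,8), (0,12), (1,4), (2,5), (3,11)} (total capacity 22)

augment #1: 2→5→9 push 2
augment #2: 2→0→8→9 push 1
augment #3: 2→0→12→9 push 4
augment #4: 2→1→4→9 push 6
augment #5: 2→1→4→5→9 push 6
augment #6: 2→0→3→11→4→5→9 push 3
max flow = 22; residual-reachable set from 2 gives S-side
cut edges (S→T): {(0,8), (0,12), (1,4), (2,5), (3,11)} total cap 22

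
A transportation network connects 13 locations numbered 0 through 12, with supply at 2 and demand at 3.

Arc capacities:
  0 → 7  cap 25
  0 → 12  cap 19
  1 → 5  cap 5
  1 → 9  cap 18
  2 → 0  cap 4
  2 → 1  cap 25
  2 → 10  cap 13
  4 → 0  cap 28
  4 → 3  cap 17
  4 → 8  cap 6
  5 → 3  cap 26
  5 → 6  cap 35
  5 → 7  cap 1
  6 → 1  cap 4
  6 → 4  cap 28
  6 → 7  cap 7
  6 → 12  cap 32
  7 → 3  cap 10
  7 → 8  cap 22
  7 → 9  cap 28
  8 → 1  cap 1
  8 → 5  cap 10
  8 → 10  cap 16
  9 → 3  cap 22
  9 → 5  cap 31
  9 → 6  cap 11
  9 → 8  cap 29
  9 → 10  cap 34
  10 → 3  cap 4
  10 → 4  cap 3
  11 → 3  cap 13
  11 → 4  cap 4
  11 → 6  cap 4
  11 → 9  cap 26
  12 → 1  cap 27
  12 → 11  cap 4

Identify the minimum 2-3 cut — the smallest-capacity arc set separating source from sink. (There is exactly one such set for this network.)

augment #1: 2→10→3 push 4
augment #2: 2→0→7→3 push 4
augment #3: 2→1→5→3 push 5
augment #4: 2→1→9→3 push 18
augment #5: 2→10→4→3 push 3
max flow = 34; residual-reachable set from 2 gives S-side
cut edges (S→T): {(1,5), (1,9), (2,0), (10,3), (10,4)} total cap 34

Min-cut arcs: {(1,5), (1,9), (2,0), (10,3), (10,4)} (total capacity 34)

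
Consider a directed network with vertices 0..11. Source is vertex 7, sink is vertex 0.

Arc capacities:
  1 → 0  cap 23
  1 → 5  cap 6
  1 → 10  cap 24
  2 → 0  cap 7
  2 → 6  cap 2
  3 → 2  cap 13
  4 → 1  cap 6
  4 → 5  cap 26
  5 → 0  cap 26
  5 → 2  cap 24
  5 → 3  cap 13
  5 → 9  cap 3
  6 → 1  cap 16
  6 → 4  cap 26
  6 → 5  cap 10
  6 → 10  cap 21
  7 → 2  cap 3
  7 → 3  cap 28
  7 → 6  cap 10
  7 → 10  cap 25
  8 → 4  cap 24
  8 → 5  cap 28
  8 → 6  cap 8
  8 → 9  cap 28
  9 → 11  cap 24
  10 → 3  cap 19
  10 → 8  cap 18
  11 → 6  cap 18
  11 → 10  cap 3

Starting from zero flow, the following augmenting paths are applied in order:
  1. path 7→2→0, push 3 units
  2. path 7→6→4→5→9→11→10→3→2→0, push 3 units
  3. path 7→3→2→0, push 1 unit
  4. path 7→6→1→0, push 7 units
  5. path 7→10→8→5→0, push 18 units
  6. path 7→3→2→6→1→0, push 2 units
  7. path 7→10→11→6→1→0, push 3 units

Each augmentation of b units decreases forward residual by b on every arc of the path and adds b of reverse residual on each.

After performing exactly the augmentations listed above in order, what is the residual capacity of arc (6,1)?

Residual capacity of (6,1): 4

after path 1 (7→2→0, push 3): res(6,1)=16
after path 2 (7→6→4→5→9→11→10→3→2→0, push 3): res(6,1)=16
after path 3 (7→3→2→0, push 1): res(6,1)=16
after path 4 (7→6→1→0, push 7): res(6,1)=9
after path 5 (7→10→8→5→0, push 18): res(6,1)=9
after path 6 (7→3→2→6→1→0, push 2): res(6,1)=7
after path 7 (7→10→11→6→1→0, push 3): res(6,1)=4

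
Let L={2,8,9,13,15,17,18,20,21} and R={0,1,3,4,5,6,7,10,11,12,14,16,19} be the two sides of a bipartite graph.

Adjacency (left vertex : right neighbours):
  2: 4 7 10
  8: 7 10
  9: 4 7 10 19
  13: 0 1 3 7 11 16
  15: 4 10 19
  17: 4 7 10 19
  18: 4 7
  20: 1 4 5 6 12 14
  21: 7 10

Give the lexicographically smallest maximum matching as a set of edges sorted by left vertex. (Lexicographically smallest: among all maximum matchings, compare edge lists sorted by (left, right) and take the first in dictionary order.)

Lex-smallest maximum matching: {(2,4), (8,7), (9,10), (13,0), (15,19), (20,1)}

|M| = 6 (so the lex-smallest maximum matching has 6 edges)
process left vertices in ascending order; for each, take the smallest-labelled available neighbour that still permits 6 edges overall, or leave it unmatched if none does
lex-smallest matching: {2-4, 8-7, 9-10, 13-0, 15-19, 20-1}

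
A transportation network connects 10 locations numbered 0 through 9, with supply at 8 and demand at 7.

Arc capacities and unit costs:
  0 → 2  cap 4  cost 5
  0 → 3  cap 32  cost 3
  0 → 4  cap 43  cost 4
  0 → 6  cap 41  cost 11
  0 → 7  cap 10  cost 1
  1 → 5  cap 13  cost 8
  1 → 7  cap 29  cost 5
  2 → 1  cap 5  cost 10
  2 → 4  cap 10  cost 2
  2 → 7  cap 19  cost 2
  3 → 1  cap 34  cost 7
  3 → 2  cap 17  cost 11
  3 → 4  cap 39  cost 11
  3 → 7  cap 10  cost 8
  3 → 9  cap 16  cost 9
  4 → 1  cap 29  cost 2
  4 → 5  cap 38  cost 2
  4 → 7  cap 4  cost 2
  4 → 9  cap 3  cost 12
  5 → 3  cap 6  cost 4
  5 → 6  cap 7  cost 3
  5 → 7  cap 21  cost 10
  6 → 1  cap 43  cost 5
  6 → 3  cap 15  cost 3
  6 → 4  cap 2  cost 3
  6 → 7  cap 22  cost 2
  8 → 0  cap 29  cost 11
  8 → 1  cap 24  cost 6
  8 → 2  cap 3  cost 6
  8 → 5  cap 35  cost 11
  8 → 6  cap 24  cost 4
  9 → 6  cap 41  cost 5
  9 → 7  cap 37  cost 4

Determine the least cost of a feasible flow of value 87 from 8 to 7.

shortest-cost path #1: 8→6→7 push 22 @ unit cost 6 (adds 132)
shortest-cost path #2: 8→2→7 push 3 @ unit cost 8 (adds 24)
shortest-cost path #3: 8→6→4→7 push 2 @ unit cost 9 (adds 18)
shortest-cost path #4: 8→1→7 push 24 @ unit cost 11 (adds 264)
shortest-cost path #5: 8→0→7 push 10 @ unit cost 12 (adds 120)
shortest-cost path #6: 8→0→4→7 push 2 @ unit cost 17 (adds 34)
shortest-cost path #7: 8→0→2→7 push 4 @ unit cost 18 (adds 72)
shortest-cost path #8: 8→5→7 push 20 @ unit cost 21 (adds 420)
total cost = 1084

Minimum cost for 87 units: 1084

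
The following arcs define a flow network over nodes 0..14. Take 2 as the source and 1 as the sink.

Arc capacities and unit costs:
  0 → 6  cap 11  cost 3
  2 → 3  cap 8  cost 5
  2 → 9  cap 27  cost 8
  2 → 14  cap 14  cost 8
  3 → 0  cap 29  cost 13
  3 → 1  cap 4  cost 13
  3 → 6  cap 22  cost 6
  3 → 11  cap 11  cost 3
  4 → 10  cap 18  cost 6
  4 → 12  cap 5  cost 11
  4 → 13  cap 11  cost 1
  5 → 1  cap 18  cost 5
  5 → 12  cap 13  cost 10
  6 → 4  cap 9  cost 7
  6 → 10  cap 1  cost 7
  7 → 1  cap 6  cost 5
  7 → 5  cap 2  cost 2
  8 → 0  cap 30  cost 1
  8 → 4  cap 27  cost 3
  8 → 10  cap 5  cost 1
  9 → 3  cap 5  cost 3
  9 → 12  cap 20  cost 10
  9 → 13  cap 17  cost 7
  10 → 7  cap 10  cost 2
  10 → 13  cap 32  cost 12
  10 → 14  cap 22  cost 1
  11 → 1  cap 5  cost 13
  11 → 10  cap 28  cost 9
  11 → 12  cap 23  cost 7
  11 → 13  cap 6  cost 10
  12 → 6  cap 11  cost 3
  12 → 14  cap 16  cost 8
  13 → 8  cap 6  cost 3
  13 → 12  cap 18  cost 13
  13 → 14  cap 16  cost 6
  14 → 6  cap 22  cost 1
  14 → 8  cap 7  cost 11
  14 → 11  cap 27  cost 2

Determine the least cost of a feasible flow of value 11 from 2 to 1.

shortest-cost path #1: 2→3→1 push 4 @ unit cost 18 (adds 72)
shortest-cost path #2: 2→3→11→1 push 4 @ unit cost 21 (adds 84)
shortest-cost path #3: 2→14→11→1 push 1 @ unit cost 23 (adds 23)
shortest-cost path #4: 2→14→6→10→7→1 push 1 @ unit cost 23 (adds 23)
shortest-cost path #5: 2→9→13→8→10→7→1 push 1 @ unit cost 26 (adds 26)
total cost = 228

Minimum cost for 11 units: 228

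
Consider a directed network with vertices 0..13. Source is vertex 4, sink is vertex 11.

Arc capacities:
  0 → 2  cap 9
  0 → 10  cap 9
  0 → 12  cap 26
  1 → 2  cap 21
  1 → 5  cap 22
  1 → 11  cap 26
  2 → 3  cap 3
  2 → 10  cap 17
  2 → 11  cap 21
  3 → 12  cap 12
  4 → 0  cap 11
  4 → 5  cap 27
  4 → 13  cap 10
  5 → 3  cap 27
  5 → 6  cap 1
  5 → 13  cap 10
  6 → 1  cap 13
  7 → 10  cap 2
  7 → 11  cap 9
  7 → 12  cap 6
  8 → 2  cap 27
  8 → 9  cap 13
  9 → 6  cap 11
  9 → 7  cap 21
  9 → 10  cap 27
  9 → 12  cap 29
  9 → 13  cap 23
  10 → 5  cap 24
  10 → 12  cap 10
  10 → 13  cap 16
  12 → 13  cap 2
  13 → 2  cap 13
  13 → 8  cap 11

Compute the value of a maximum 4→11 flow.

Maximum flow value: 33

augment #1: 4→0→2→11 bottleneck 9, total now 9
augment #2: 4→13→2→11 bottleneck 10, total now 19
augment #3: 4→5→6→1→11 bottleneck 1, total now 20
augment #4: 4→5→13→2→11 bottleneck 2, total now 22
augment #5: 4→5→13→8→9→7→11 bottleneck 8, total now 30
augment #6: 4→0→10→13→8→9→7→11 bottleneck 1, total now 31
augment #7: 4→0→10→13→8→9→6→1→11 bottleneck 1, total now 32
augment #8: 4→5→3→12→13→8→9→6→1→11 bottleneck 1, total now 33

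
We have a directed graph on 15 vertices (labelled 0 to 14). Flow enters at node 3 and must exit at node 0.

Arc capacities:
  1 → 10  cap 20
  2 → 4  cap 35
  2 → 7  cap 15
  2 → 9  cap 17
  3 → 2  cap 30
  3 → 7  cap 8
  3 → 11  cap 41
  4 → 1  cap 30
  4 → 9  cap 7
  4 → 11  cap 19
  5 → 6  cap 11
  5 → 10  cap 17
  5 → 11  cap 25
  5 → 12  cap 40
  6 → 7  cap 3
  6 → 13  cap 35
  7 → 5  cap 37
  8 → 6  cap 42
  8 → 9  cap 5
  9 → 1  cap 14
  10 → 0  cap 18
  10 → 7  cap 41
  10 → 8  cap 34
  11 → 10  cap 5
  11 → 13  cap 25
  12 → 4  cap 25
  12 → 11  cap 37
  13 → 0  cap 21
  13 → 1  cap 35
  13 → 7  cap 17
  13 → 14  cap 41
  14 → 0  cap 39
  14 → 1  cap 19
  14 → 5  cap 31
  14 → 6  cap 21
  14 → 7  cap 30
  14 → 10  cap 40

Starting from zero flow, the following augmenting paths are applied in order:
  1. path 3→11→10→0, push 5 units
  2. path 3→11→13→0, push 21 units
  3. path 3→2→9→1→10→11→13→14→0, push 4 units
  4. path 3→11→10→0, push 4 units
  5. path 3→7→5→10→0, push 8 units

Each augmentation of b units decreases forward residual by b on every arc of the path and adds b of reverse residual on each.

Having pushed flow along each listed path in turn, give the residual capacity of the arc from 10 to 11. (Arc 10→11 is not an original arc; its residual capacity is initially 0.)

Residual capacity of (10,11): 5

after path 1 (3→11→10→0, push 5): res(10,11)=5
after path 2 (3→11→13→0, push 21): res(10,11)=5
after path 3 (3→2→9→1→10→11→13→14→0, push 4): res(10,11)=1
after path 4 (3→11→10→0, push 4): res(10,11)=5
after path 5 (3→7→5→10→0, push 8): res(10,11)=5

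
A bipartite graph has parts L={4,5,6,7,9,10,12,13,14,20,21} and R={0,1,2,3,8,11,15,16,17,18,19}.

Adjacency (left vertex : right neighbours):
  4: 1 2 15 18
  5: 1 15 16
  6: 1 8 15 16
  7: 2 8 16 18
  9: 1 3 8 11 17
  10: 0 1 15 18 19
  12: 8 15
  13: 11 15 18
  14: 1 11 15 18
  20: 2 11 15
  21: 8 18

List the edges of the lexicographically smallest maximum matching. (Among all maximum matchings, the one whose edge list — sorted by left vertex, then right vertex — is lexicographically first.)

Lex-smallest maximum matching: {(4,1), (5,15), (6,8), (7,16), (9,3), (10,0), (13,11), (14,18), (20,2)}

|M| = 9 (so the lex-smallest maximum matching has 9 edges)
process left vertices in ascending order; for each, take the smallest-labelled available neighbour that still permits 9 edges overall, or leave it unmatched if none does
lex-smallest matching: {4-1, 5-15, 6-8, 7-16, 9-3, 10-0, 13-11, 14-18, 20-2}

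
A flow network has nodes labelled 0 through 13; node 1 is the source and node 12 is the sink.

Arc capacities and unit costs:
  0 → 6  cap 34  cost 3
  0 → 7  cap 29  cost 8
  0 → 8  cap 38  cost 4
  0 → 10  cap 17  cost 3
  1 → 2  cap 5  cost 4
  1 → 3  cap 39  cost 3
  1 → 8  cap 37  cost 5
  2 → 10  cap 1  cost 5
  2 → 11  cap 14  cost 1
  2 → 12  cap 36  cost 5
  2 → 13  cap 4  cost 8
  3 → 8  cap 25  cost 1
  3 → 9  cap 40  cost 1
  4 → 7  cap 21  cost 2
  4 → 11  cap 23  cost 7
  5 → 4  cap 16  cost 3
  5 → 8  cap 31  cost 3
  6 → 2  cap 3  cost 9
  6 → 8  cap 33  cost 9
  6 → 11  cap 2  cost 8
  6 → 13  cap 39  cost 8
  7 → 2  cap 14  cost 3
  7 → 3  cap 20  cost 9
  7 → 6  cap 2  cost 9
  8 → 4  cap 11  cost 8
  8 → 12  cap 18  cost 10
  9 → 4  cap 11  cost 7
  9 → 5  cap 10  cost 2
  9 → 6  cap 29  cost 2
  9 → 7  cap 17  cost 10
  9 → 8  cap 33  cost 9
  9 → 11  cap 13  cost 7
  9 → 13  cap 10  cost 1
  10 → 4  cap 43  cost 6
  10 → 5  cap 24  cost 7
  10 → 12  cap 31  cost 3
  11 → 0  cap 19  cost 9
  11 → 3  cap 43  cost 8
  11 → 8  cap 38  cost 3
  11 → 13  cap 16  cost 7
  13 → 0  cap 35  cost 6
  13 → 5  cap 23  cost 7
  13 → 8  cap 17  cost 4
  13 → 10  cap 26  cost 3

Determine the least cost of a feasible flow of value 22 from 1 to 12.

shortest-cost path #1: 1→2→12 push 5 @ unit cost 9 (adds 45)
shortest-cost path #2: 1→3→9→13→10→12 push 10 @ unit cost 11 (adds 110)
shortest-cost path #3: 1→3→8→12 push 7 @ unit cost 14 (adds 98)
total cost = 253

Minimum cost for 22 units: 253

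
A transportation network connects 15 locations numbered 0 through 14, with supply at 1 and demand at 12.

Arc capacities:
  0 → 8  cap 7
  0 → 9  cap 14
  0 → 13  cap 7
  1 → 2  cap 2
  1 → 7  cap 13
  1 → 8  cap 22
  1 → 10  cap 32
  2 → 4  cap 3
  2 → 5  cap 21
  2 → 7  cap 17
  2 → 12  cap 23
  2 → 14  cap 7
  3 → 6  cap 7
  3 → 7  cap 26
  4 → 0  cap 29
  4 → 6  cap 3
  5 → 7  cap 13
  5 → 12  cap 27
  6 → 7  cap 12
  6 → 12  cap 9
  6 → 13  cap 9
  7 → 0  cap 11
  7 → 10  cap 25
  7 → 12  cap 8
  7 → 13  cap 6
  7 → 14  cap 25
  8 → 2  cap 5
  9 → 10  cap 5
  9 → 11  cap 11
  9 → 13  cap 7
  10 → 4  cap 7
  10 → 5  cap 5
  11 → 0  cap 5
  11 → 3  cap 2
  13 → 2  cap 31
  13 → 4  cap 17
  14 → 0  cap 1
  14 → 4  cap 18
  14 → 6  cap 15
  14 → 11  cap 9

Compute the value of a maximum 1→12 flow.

Maximum flow value: 32

augment #1: 1→2→12 bottleneck 2, total now 2
augment #2: 1→7→12 bottleneck 8, total now 10
augment #3: 1→8→2→12 bottleneck 5, total now 15
augment #4: 1→10→5→12 bottleneck 5, total now 20
augment #5: 1→7→13→2→12 bottleneck 5, total now 25
augment #6: 1→10→4→6→12 bottleneck 3, total now 28
augment #7: 1→10→4→0→13→2→12 bottleneck 4, total now 32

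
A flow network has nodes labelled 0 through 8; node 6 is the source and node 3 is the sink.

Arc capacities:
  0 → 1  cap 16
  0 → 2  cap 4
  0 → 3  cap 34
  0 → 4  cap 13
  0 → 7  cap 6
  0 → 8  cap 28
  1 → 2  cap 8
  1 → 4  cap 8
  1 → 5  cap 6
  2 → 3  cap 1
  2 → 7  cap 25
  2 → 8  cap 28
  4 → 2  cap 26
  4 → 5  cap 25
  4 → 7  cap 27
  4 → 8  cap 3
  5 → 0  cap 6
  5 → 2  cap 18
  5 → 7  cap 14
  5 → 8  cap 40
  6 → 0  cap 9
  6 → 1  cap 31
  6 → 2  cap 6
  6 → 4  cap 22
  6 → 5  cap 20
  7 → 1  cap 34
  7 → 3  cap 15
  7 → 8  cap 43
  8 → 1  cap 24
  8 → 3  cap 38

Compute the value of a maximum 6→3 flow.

augment #1: 6→0→3 bottleneck 9, total now 9
augment #2: 6→2→3 bottleneck 1, total now 10
augment #3: 6→2→7→3 bottleneck 5, total now 15
augment #4: 6→4→7→3 bottleneck 10, total now 25
augment #5: 6→4→8→3 bottleneck 3, total now 28
augment #6: 6→5→0→3 bottleneck 6, total now 34
augment #7: 6→5→8→3 bottleneck 14, total now 48
augment #8: 6→1→2→8→3 bottleneck 8, total now 56
augment #9: 6→1→5→8→3 bottleneck 6, total now 62
augment #10: 6→4→2→8→3 bottleneck 7, total now 69

Maximum flow value: 69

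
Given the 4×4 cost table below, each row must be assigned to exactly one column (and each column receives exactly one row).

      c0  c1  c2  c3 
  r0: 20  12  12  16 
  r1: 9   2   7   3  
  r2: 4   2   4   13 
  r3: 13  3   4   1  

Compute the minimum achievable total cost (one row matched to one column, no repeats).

optimal assignment: row0→col2 (cost 12), row1→col1 (cost 2), row2→col0 (cost 4), row3→col3 (cost 1)
total = 12 + 2 + 4 + 1 = 19

Minimum assignment cost: 19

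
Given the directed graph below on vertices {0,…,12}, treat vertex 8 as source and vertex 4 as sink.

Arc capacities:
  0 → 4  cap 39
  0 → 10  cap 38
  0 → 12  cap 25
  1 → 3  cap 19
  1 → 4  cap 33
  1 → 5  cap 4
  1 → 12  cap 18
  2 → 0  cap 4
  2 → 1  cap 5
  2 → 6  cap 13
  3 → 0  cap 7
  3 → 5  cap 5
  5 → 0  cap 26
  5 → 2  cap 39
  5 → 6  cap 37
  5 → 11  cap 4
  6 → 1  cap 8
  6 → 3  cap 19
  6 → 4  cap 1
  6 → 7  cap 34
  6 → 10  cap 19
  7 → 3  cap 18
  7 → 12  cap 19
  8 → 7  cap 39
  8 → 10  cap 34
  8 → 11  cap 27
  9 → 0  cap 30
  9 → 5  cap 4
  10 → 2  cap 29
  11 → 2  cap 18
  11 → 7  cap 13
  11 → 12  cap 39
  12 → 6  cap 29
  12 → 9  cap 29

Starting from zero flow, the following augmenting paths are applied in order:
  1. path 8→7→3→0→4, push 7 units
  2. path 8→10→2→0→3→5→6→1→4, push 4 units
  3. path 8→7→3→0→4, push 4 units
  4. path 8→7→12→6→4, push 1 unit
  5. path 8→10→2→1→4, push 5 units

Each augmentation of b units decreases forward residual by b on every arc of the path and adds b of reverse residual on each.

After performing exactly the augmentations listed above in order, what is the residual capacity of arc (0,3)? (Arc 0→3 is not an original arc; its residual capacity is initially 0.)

Residual capacity of (0,3): 7

after path 1 (8→7→3→0→4, push 7): res(0,3)=7
after path 2 (8→10→2→0→3→5→6→1→4, push 4): res(0,3)=3
after path 3 (8→7→3→0→4, push 4): res(0,3)=7
after path 4 (8→7→12→6→4, push 1): res(0,3)=7
after path 5 (8→10→2→1→4, push 5): res(0,3)=7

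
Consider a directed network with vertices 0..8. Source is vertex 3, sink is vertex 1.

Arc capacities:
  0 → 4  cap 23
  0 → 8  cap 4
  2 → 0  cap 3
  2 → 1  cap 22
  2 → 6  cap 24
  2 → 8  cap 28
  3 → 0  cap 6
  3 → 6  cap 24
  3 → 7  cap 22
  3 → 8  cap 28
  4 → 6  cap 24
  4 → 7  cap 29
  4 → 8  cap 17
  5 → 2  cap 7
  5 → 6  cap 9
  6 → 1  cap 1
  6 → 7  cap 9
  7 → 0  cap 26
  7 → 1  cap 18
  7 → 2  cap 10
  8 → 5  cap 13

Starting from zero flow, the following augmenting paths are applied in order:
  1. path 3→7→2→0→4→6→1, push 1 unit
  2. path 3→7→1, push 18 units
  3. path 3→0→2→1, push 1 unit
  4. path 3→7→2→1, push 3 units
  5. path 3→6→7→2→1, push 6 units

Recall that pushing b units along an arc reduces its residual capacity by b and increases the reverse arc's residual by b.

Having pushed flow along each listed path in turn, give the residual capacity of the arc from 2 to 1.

Residual capacity of (2,1): 12

after path 1 (3→7→2→0→4→6→1, push 1): res(2,1)=22
after path 2 (3→7→1, push 18): res(2,1)=22
after path 3 (3→0→2→1, push 1): res(2,1)=21
after path 4 (3→7→2→1, push 3): res(2,1)=18
after path 5 (3→6→7→2→1, push 6): res(2,1)=12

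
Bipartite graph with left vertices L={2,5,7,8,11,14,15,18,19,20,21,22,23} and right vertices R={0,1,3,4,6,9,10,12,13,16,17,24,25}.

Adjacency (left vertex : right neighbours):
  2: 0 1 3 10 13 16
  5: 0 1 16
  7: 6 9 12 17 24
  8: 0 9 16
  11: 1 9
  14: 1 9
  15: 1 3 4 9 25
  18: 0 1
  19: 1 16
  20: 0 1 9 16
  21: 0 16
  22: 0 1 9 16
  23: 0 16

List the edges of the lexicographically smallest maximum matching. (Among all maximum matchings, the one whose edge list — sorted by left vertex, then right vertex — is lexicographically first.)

|M| = 7 (so the lex-smallest maximum matching has 7 edges)
process left vertices in ascending order; for each, take the smallest-labelled available neighbour that still permits 7 edges overall, or leave it unmatched if none does
lex-smallest matching: {2-3, 5-0, 7-6, 8-9, 11-1, 15-4, 19-16}

Lex-smallest maximum matching: {(2,3), (5,0), (7,6), (8,9), (11,1), (15,4), (19,16)}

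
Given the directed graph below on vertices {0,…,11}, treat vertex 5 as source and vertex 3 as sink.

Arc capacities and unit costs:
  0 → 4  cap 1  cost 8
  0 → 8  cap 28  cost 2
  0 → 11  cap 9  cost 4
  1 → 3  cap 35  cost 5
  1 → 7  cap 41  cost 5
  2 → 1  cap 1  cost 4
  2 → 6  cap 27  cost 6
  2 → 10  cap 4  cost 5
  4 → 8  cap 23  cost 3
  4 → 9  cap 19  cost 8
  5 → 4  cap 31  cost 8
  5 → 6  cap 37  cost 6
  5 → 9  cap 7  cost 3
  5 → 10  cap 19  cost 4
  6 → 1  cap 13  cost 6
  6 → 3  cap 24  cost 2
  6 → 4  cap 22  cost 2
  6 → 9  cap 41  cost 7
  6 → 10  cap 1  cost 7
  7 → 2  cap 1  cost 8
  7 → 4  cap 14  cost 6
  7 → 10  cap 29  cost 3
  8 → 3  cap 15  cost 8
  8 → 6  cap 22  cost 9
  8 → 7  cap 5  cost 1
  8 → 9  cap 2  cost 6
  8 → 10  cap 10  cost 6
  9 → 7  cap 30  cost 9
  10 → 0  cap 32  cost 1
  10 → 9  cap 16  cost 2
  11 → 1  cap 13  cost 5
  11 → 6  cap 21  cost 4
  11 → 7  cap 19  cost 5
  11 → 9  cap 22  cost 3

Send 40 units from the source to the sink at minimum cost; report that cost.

shortest-cost path #1: 5→6→3 push 24 @ unit cost 8 (adds 192)
shortest-cost path #2: 5→10→0→8→3 push 15 @ unit cost 15 (adds 225)
shortest-cost path #3: 5→6→1→3 push 1 @ unit cost 17 (adds 17)
total cost = 434

Minimum cost for 40 units: 434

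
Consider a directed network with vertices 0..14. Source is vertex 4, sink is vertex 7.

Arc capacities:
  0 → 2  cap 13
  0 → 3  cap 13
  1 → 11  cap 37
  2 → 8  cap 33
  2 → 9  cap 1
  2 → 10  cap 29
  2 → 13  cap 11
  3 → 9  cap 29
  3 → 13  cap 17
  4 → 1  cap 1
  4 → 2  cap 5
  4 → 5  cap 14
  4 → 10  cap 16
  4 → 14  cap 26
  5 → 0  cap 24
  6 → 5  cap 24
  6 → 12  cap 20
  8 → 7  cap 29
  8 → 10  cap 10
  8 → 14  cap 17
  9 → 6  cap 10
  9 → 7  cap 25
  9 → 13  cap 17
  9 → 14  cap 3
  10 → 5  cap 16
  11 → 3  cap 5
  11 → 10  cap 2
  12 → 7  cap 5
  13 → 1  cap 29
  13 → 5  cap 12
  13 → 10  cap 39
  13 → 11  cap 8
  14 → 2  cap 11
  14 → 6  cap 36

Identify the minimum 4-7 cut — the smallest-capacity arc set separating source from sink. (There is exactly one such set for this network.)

Min-cut arcs: {(4,1), (4,2), (5,0), (12,7), (14,2)} (total capacity 46)

augment #1: 4→2→8→7 push 5
augment #2: 4→14→2→8→7 push 11
augment #3: 4→14→6→12→7 push 5
augment #4: 4→1→11→3→9→7 push 1
augment #5: 4→5→0→2→8→7 push 13
augment #6: 4→5→0→3→9→7 push 1
augment #7: 4→10→5→0→3→9→7 push 10
max flow = 46; residual-reachable set from 4 gives S-side
cut edges (S→T): {(4,1), (4,2), (5,0), (12,7), (14,2)} total cap 46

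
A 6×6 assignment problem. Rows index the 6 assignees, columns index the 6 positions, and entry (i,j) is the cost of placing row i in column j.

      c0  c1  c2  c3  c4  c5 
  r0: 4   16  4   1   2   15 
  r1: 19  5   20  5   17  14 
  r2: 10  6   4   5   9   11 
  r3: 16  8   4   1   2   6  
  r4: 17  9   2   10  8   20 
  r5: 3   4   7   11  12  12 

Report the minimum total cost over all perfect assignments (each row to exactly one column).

optimal assignment: row0→col4 (cost 2), row1→col1 (cost 5), row2→col3 (cost 5), row3→col5 (cost 6), row4→col2 (cost 2), row5→col0 (cost 3)
total = 2 + 5 + 5 + 6 + 2 + 3 = 23

Minimum assignment cost: 23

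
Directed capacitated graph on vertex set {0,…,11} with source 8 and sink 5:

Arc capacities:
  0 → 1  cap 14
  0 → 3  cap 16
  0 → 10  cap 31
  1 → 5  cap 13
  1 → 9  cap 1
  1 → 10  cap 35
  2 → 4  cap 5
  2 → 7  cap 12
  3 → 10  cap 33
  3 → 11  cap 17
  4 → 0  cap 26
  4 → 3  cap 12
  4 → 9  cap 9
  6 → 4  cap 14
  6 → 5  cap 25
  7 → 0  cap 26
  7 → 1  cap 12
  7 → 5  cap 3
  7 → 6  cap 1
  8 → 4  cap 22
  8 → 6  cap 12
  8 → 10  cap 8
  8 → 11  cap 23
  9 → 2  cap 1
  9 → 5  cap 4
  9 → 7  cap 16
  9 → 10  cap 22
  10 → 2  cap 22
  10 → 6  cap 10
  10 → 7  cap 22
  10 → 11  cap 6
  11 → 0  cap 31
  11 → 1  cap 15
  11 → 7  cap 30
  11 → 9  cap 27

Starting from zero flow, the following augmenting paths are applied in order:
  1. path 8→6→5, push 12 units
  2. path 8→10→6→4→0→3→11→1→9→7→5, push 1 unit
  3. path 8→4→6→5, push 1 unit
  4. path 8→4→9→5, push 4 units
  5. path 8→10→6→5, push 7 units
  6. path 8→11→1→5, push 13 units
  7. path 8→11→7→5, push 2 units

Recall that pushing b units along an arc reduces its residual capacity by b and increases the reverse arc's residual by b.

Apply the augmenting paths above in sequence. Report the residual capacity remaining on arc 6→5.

Residual capacity of (6,5): 5

after path 1 (8→6→5, push 12): res(6,5)=13
after path 2 (8→10→6→4→0→3→11→1→9→7→5, push 1): res(6,5)=13
after path 3 (8→4→6→5, push 1): res(6,5)=12
after path 4 (8→4→9→5, push 4): res(6,5)=12
after path 5 (8→10→6→5, push 7): res(6,5)=5
after path 6 (8→11→1→5, push 13): res(6,5)=5
after path 7 (8→11→7→5, push 2): res(6,5)=5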